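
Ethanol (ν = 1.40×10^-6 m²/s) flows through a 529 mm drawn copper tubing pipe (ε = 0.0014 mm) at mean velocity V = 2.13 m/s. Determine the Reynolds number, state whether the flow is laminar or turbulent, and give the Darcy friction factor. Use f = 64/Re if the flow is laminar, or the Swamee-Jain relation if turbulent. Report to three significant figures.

Re ≈ 8.05×10^5; turbulent; f ≈ 0.0121

Re = VD/ν = 2.130·0.529/1.40×10^-6 = 8.05×10^5
Re > 4000 → turbulent; ε/D = 2.65×10^-6
Swamee-Jain: f = 0.01210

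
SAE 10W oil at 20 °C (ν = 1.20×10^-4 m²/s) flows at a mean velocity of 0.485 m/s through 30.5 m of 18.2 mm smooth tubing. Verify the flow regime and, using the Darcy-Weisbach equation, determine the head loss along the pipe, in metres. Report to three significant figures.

h_f ≈ 17.5 m

Re = VD/ν = 0.485·0.01820/1.20×10^-4 = 73.6 → laminar (Re < 2300)
f = 64/Re = 0.8701
h_f = f(L/D)V²/(2g) = 0.8701·(30.5/0.01820)·0.485²/(2·9.81) = 17.48 m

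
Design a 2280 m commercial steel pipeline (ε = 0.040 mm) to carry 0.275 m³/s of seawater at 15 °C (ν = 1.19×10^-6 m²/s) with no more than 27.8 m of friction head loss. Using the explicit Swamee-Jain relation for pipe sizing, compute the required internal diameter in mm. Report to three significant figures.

Swamee-Jain (Type III): D = 0.66·[ε^1.25·(LQ²/(gh_f))^4.75 + ν·Q^9.4·(L/(gh_f))^5.2]^0.04
LQ²/(gh_f) = 0.6322; L/(gh_f) = 8.360
Term 1 = ε^1.25·(…)^4.75 = 3.60×10^-7; Term 2 = ν·Q^9.4·(…)^5.2 = 3.99×10^-7
D = 0.66·(3.60×10^-7 + 3.99×10^-7)^0.04 = 0.3756 m = 376 mm
Check: V = 2.48 m/s, Re = 7.83×10^5, f = 0.01389, h_f = 26.5 m ≈ 27.8 m ✓

D ≈ 376 mm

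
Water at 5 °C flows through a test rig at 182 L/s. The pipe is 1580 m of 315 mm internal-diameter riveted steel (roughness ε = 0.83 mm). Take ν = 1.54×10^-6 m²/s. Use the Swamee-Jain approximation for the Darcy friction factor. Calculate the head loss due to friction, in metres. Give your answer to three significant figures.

V = 4Q/(πD²) = 4·0.182/(π·0.315²) = 2.335 m/s
Re = VD/ν = 2.335·0.315/1.54×10^-6 = 4.78×10^5 → turbulent
ε/D = 0.83/315 = 0.00263
Swamee-Jain: f = 0.02566
h_f = f(L/D)V²/(2g) = 0.02566·(1580/0.315)·2.335²/(2·9.81) = 35.78 m

h_f ≈ 35.8 m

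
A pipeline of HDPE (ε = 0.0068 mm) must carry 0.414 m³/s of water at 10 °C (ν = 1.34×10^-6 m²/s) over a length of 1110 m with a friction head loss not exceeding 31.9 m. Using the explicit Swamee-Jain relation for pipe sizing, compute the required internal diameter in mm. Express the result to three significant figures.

Swamee-Jain (Type III): D = 0.66·[ε^1.25·(LQ²/(gh_f))^4.75 + ν·Q^9.4·(L/(gh_f))^5.2]^0.04
LQ²/(gh_f) = 0.6079; L/(gh_f) = 3.547
Term 1 = ε^1.25·(…)^4.75 = 3.27×10^-8; Term 2 = ν·Q^9.4·(…)^5.2 = 2.43×10^-7
D = 0.66·(3.27×10^-8 + 2.43×10^-7)^0.04 = 0.3607 m = 361 mm
Check: V = 4.05 m/s, Re = 1.09×10^6, f = 0.01191, h_f = 30.7 m ≈ 31.9 m ✓

D ≈ 361 mm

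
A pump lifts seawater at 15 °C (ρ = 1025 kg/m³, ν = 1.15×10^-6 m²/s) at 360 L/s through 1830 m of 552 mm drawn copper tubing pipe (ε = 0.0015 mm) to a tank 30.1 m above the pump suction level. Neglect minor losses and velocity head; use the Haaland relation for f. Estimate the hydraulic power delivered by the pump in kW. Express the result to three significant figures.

P_hyd ≈ 126 kW

V = 4Q/(πD²) = 1.504 m/s; Re = 7.22×10^5; ε/D = 2.72×10^-6; f = 0.01228
h_f = f(L/D)V²/2g = 4.697 m
Total head H = z + h_f = 30.1 + 4.697 = 34.80 m
P_hyd = ρgQH = 1025·9.81·0.360·34.80 = 126.0 kW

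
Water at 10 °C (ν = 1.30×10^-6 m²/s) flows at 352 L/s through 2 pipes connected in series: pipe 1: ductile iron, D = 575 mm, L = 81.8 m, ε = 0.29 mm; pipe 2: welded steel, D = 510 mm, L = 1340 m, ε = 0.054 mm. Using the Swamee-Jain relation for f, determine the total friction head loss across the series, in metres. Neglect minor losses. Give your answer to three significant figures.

H ≈ 5.83 m

Pipe 1: V = 1.356 m/s, Re = 6.00×10^5, ε/D = 5.04×10^-4, f = 0.01765, h_1 = f(L/D)V²/2g = 0.2352 m
Pipe 2: V = 1.723 m/s, Re = 6.76×10^5, ε/D = 1.06×10^-4, f = 0.01408, h_2 = f(L/D)V²/2g = 5.598 m
Series → Q common, losses add: H = Σh = 5.833 m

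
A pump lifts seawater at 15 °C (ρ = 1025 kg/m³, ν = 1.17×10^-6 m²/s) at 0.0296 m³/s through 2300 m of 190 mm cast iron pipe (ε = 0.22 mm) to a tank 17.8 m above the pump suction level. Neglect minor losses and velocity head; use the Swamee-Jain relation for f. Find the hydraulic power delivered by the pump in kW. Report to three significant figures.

P_hyd ≈ 9.70 kW

V = 4Q/(πD²) = 1.044 m/s; Re = 1.70×10^5; ε/D = 0.00116; f = 0.02200
h_f = f(L/D)V²/2g = 14.80 m
Total head H = z + h_f = 17.8 + 14.80 = 32.60 m
P_hyd = ρgQH = 1025·9.81·0.0296·32.60 = 9.702 kW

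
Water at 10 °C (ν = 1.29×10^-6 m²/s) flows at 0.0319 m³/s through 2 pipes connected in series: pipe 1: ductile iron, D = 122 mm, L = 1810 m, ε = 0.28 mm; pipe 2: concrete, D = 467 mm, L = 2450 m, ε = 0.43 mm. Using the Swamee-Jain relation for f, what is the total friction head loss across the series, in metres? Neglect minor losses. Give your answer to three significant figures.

H ≈ 142 m

Pipe 1: V = 2.729 m/s, Re = 2.58×10^5, ε/D = 0.00230, f = 0.02509, h_1 = f(L/D)V²/2g = 141.3 m
Pipe 2: V = 0.1862 m/s, Re = 6.74×10^4, ε/D = 9.21×10^-4, f = 0.02303, h_2 = f(L/D)V²/2g = 0.2136 m
Series → Q common, losses add: H = Σh = 141.5 m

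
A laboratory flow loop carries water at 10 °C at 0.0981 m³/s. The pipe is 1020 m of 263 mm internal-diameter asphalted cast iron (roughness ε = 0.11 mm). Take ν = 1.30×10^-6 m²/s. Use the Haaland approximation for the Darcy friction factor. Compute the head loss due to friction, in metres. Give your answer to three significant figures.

V = 4Q/(πD²) = 4·0.0981/(π·0.263²) = 1.806 m/s
Re = VD/ν = 1.806·0.263/1.30×10^-6 = 3.65×10^5 → turbulent
ε/D = 0.11/263 = 4.18×10^-4
Haaland: f = 0.01734
h_f = f(L/D)V²/(2g) = 0.01734·(1020/0.263)·1.806²/(2·9.81) = 11.18 m

h_f ≈ 11.2 m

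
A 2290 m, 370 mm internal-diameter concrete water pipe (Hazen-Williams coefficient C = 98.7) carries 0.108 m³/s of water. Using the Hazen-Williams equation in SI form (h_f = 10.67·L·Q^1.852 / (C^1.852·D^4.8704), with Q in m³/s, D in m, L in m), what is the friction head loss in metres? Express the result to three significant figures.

h_f ≈ 10.2 m

h_f = 10.67·2290·0.108^1.852 / (98.7^1.852·0.370^4.8704) = 10.17 m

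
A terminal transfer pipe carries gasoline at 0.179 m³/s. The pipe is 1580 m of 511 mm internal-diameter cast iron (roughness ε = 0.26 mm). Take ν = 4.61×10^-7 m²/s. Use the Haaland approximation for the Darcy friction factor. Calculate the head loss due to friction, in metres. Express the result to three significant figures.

V = 4Q/(πD²) = 4·0.179/(π·0.511²) = 0.8728 m/s
Re = VD/ν = 0.8728·0.511/4.61×10^-7 = 9.67×10^5 → turbulent
ε/D = 0.26/511 = 5.09×10^-4
Haaland: f = 0.01725
h_f = f(L/D)V²/(2g) = 0.01725·(1580/0.511)·0.8728²/(2·9.81) = 2.071 m

h_f ≈ 2.07 m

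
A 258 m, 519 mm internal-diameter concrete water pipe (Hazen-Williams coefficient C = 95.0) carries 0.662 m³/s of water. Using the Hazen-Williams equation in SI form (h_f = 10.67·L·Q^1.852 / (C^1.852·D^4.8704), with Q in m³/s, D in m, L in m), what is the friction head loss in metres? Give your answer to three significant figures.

h_f = 10.67·258·0.662^1.852 / (95.0^1.852·0.519^4.8704) = 6.800 m

h_f ≈ 6.80 m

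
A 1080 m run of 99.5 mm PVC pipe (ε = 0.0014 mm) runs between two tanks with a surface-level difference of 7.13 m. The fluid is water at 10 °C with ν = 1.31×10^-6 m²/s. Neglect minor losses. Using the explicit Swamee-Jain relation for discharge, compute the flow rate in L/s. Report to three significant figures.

Q ≈ 6.23 L/s

Swamee-Jain (Type II): Q = -0.965·√(gD⁵h_f/L)·ln[ε/(3.7D) + √(3.17ν²L/(gD³h_f))]
√(gD⁵h_f/L) = √(9.81·0.0995⁵·7.13/1080) = 7.947×10^-4
ε/(3.7D) = 3.80×10^-6; √(3.17ν²L/(gD³h_f)) = 2.92×10^-4
Q = -0.965·7.947×10^-4·ln(2.958×10^-4) = 0.006232 m³/s
Check: V = 0.801 m/s, Re = 6.09×10^4, f = 0.01993, h_f = 7.08 m ≈ 7.13 m ✓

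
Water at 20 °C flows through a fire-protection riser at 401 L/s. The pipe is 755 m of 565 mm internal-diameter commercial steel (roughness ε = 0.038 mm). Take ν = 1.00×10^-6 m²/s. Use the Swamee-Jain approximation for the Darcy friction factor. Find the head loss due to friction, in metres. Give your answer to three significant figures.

V = 4Q/(πD²) = 4·0.401/(π·0.565²) = 1.599 m/s
Re = VD/ν = 1.599·0.565/1.00×10^-6 = 9.04×10^5 → turbulent
ε/D = 0.038/565 = 6.73×10^-5
Swamee-Jain: f = 0.01312
h_f = f(L/D)V²/(2g) = 0.01312·(755/0.565)·1.599²/(2·9.81) = 2.287 m

h_f ≈ 2.29 m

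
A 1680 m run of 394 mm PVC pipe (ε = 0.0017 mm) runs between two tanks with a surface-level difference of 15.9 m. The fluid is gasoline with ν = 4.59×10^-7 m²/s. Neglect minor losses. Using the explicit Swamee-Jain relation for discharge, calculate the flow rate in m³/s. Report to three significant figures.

Q ≈ 0.325 m³/s

Swamee-Jain (Type II): Q = -0.965·√(gD⁵h_f/L)·ln[ε/(3.7D) + √(3.17ν²L/(gD³h_f))]
√(gD⁵h_f/L) = √(9.81·0.394⁵·15.9/1680) = 0.02969
ε/(3.7D) = 1.17×10^-6; √(3.17ν²L/(gD³h_f)) = 1.08×10^-5
Q = -0.965·0.02969·ln(1.201×10^-5) = 0.3246 m³/s
Check: V = 2.66 m/s, Re = 2.29×10^6, f = 0.01033, h_f = 15.9 m ≈ 15.9 m ✓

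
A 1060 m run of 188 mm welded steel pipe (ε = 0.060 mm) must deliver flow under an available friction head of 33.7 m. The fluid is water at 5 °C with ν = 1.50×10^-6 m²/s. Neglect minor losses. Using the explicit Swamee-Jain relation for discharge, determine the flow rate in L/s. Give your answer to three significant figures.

Swamee-Jain (Type II): Q = -0.965·√(gD⁵h_f/L)·ln[ε/(3.7D) + √(3.17ν²L/(gD³h_f))]
√(gD⁵h_f/L) = √(9.81·0.188⁵·33.7/1060) = 0.008558
ε/(3.7D) = 8.63×10^-5; √(3.17ν²L/(gD³h_f)) = 5.87×10^-5
Q = -0.965·0.008558·ln(1.449×10^-4) = 0.07300 m³/s
Check: V = 2.63 m/s, Re = 3.30×10^5, f = 0.01705, h_f = 33.9 m ≈ 33.7 m ✓

Q ≈ 73.0 L/s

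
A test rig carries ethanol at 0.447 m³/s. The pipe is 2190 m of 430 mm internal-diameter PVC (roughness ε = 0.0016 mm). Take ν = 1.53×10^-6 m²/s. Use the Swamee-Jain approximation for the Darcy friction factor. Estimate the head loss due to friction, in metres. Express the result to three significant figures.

h_f ≈ 29.5 m

V = 4Q/(πD²) = 4·0.447/(π·0.430²) = 3.078 m/s
Re = VD/ν = 3.078·0.430/1.53×10^-6 = 8.65×10^5 → turbulent
ε/D = 0.0016/430 = 3.72×10^-6
Swamee-Jain: f = 0.01198
h_f = f(L/D)V²/(2g) = 0.01198·(2190/0.430)·3.078²/(2·9.81) = 29.47 m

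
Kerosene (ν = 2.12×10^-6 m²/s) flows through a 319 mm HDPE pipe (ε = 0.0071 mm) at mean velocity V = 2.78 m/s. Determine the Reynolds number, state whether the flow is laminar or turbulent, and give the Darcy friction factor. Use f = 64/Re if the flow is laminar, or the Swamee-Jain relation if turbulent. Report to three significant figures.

Re ≈ 4.18×10^5; turbulent; f ≈ 0.0138

Re = VD/ν = 2.780·0.319/2.12×10^-6 = 4.18×10^5
Re > 4000 → turbulent; ε/D = 2.23×10^-5
Swamee-Jain: f = 0.01383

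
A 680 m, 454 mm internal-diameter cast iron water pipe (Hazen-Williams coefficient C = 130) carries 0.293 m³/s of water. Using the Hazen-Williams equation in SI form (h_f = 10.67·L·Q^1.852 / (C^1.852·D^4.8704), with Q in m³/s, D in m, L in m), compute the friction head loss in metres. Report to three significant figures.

h_f = 10.67·680·0.293^1.852 / (130^1.852·0.454^4.8704) = 4.252 m

h_f ≈ 4.25 m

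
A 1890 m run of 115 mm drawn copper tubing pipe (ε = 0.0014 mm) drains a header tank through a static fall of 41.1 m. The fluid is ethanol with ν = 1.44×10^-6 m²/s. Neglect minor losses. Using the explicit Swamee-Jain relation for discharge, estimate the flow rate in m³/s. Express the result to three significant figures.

Swamee-Jain (Type II): Q = -0.965·√(gD⁵h_f/L)·ln[ε/(3.7D) + √(3.17ν²L/(gD³h_f))]
√(gD⁵h_f/L) = √(9.81·0.115⁵·41.1/1890) = 0.002071
ε/(3.7D) = 3.29×10^-6; √(3.17ν²L/(gD³h_f)) = 1.42×10^-4
Q = -0.965·0.002071·ln(1.456×10^-4) = 0.01766 m³/s
Check: V = 1.70 m/s, Re = 1.36×10^5, f = 0.01686, h_f = 40.8 m ≈ 41.1 m ✓

Q ≈ 0.0177 m³/s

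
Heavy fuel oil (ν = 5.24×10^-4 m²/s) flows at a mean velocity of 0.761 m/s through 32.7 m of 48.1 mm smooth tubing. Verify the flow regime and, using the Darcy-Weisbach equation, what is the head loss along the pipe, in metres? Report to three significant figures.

h_f ≈ 18.4 m

Re = VD/ν = 0.761·0.04810/5.24×10^-4 = 69.9 → laminar (Re < 2300)
f = 64/Re = 0.9162
h_f = f(L/D)V²/(2g) = 0.9162·(32.7/0.04810)·0.761²/(2·9.81) = 18.38 m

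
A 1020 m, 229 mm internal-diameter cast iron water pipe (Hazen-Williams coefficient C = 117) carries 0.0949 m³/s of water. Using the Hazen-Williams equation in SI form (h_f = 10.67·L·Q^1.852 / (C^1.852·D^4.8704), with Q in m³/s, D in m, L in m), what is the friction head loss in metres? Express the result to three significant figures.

h_f = 10.67·1020·0.0949^1.852 / (117^1.852·0.229^4.8704) = 26.93 m

h_f ≈ 26.9 m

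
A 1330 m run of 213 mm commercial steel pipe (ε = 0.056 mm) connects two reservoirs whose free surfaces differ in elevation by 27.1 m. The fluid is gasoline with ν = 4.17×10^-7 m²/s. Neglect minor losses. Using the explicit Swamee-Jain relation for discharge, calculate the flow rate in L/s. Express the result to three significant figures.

Q ≈ 84.4 L/s

Swamee-Jain (Type II): Q = -0.965·√(gD⁵h_f/L)·ln[ε/(3.7D) + √(3.17ν²L/(gD³h_f))]
√(gD⁵h_f/L) = √(9.81·0.213⁵·27.1/1330) = 0.009361
ε/(3.7D) = 7.11×10^-5; √(3.17ν²L/(gD³h_f)) = 1.69×10^-5
Q = -0.965·0.009361·ln(8.795×10^-5) = 0.08436 m³/s
Check: V = 2.37 m/s, Re = 1.21×10^6, f = 0.01529, h_f = 27.3 m ≈ 27.1 m ✓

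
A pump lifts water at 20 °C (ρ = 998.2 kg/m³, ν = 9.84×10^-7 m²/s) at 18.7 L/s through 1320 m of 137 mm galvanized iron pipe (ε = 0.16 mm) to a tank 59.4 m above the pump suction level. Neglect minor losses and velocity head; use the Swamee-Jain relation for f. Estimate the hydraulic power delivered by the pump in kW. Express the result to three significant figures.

P_hyd ≈ 14.1 kW

V = 4Q/(πD²) = 1.269 m/s; Re = 1.77×10^5; ε/D = 0.00117; f = 0.02198
h_f = f(L/D)V²/2g = 17.37 m
Total head H = z + h_f = 59.4 + 17.37 = 76.77 m
P_hyd = ρgQH = 998.2·9.81·0.0187·76.77 = 14.06 kW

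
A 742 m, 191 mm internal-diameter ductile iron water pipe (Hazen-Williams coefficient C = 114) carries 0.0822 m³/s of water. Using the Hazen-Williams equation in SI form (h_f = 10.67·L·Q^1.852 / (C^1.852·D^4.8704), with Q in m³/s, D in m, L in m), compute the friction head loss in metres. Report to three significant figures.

h_f = 10.67·742·0.0822^1.852 / (114^1.852·0.191^4.8704) = 38.12 m

h_f ≈ 38.1 m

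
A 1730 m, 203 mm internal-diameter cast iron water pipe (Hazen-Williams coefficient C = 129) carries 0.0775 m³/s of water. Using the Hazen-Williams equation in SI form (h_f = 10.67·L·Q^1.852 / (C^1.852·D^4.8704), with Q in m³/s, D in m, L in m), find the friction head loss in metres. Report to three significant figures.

h_f = 10.67·1730·0.0775^1.852 / (129^1.852·0.203^4.8704) = 47.11 m

h_f ≈ 47.1 m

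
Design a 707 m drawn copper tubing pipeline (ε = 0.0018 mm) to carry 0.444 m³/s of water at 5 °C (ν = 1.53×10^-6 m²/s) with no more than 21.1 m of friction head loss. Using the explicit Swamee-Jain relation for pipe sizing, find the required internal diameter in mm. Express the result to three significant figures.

Swamee-Jain (Type III): D = 0.66·[ε^1.25·(LQ²/(gh_f))^4.75 + ν·Q^9.4·(L/(gh_f))^5.2]^0.04
LQ²/(gh_f) = 0.6733; L/(gh_f) = 3.416
Term 1 = ε^1.25·(…)^4.75 = 1.01×10^-8; Term 2 = ν·Q^9.4·(…)^5.2 = 4.41×10^-7
D = 0.66·(1.01×10^-8 + 4.41×10^-7)^0.04 = 0.3679 m = 368 mm
Check: V = 4.18 m/s, Re = 1.00×10^6, f = 0.01172, h_f = 20.0 m ≈ 21.1 m ✓

D ≈ 368 mm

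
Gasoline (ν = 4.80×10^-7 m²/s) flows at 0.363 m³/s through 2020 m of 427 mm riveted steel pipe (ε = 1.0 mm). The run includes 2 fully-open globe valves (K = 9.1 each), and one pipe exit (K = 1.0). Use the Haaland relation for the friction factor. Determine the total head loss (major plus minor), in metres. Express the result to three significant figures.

V = 4Q/(πD²) = 2.535 m/s; V²/2g = 0.3275 m
Re = 2.26×10^6, ε/D = 0.00234 → f = 0.02455 (Haaland)
Major: h_f = f(L/D)·V²/2g = 0.02455·4731·0.3275 = 38.03 m
Minor: ΣK = 19.2; h_m = ΣK·V²/2g = 6.288 m
Total H_L = 38.03 + 6.288 = 44.32 m

H_L ≈ 44.3 m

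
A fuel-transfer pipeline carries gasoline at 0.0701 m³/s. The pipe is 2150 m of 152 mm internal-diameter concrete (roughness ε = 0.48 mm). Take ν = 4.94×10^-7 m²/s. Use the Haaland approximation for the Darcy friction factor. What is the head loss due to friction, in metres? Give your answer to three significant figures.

h_f ≈ 287 m

V = 4Q/(πD²) = 4·0.0701/(π·0.152²) = 3.863 m/s
Re = VD/ν = 3.863·0.152/4.94×10^-7 = 1.19×10^6 → turbulent
ε/D = 0.48/152 = 0.00316
Haaland: f = 0.02670
h_f = f(L/D)V²/(2g) = 0.02670·(2150/0.152)·3.863²/(2·9.81) = 287.3 m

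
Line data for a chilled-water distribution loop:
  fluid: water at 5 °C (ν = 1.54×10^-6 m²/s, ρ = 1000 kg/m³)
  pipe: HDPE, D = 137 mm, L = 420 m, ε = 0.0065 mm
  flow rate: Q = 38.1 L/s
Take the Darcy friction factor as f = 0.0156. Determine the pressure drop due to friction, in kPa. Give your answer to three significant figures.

V = 4Q/(πD²) = 4·0.0381/(π·0.137²) = 2.585 m/s
h_f = f(L/D)V²/(2g) = 0.01560·(420/0.137)·2.585²/(2·9.81) = 16.28 m
Δp = ρg·h_f = 1000·9.81·16.28 = 159.7 kPa

Δp ≈ 160 kPa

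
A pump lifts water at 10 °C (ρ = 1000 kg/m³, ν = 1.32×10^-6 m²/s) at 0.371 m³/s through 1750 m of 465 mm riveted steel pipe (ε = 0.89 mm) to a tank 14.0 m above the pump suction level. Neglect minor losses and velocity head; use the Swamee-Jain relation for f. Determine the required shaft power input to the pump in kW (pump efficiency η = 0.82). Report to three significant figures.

V = 4Q/(πD²) = 2.185 m/s; Re = 7.70×10^5; ε/D = 0.00191; f = 0.02349
h_f = f(L/D)V²/2g = 21.50 m
Total head H = z + h_f = 14.0 + 21.50 = 35.50 m
P_hyd = ρgQH = 1000·9.81·0.371·35.50 = 129.2 kW
P_shaft = P_hyd/η = 129.2/0.82 = 157.6 kW

P_shaft ≈ 158 kW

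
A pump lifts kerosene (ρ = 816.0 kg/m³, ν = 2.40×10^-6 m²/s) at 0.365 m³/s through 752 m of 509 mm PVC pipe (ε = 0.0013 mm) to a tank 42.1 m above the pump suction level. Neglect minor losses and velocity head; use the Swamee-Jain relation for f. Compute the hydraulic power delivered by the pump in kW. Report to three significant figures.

V = 4Q/(πD²) = 1.794 m/s; Re = 3.80×10^5; ε/D = 2.55×10^-6; f = 0.01379
h_f = f(L/D)V²/2g = 3.341 m
Total head H = z + h_f = 42.1 + 3.341 = 45.44 m
P_hyd = ρgQH = 816.0·9.81·0.365·45.44 = 132.8 kW

P_hyd ≈ 133 kW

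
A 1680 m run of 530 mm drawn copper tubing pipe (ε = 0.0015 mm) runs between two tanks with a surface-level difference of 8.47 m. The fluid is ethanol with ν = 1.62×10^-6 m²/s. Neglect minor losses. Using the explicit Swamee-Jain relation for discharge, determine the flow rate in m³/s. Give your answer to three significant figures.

Swamee-Jain (Type II): Q = -0.965·√(gD⁵h_f/L)·ln[ε/(3.7D) + √(3.17ν²L/(gD³h_f))]
√(gD⁵h_f/L) = √(9.81·0.530⁵·8.47/1680) = 0.04548
ε/(3.7D) = 7.65×10^-7; √(3.17ν²L/(gD³h_f)) = 3.36×10^-5
Q = -0.965·0.04548·ln(3.438×10^-5) = 0.4511 m³/s
Check: V = 2.04 m/s, Re = 6.69×10^5, f = 0.01249, h_f = 8.44 m ≈ 8.47 m ✓

Q ≈ 0.451 m³/s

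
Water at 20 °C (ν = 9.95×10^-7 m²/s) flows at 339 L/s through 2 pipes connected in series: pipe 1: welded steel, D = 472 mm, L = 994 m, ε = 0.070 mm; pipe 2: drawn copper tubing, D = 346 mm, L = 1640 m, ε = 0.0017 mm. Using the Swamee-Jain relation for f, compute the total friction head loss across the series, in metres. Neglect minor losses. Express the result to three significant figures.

Pipe 1: V = 1.937 m/s, Re = 9.19×10^5, ε/D = 1.48×10^-4, f = 0.01425, h_1 = f(L/D)V²/2g = 5.740 m
Pipe 2: V = 3.605 m/s, Re = 1.25×10^6, ε/D = 4.91×10^-6, f = 0.01132, h_2 = f(L/D)V²/2g = 35.55 m
Series → Q common, losses add: H = Σh = 41.29 m

H ≈ 41.3 m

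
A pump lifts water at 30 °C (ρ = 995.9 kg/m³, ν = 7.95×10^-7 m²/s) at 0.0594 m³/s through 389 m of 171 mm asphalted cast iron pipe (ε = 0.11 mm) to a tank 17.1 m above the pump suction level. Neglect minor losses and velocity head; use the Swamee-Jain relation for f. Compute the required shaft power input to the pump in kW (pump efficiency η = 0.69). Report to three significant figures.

P_shaft ≈ 26.5 kW

V = 4Q/(πD²) = 2.586 m/s; Re = 5.56×10^5; ε/D = 6.43×10^-4; f = 0.01854
h_f = f(L/D)V²/2g = 14.38 m
Total head H = z + h_f = 17.1 + 14.38 = 31.48 m
P_hyd = ρgQH = 995.9·9.81·0.0594·31.48 = 18.27 kW
P_shaft = P_hyd/η = 18.27/0.69 = 26.47 kW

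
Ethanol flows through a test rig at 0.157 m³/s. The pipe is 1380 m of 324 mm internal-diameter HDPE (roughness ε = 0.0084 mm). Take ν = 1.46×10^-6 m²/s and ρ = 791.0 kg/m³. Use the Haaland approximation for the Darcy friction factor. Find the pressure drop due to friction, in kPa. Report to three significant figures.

V = 4Q/(πD²) = 4·0.157/(π·0.324²) = 1.904 m/s
Re = VD/ν = 1.904·0.324/1.46×10^-6 = 4.23×10^5 → turbulent
ε/D = 0.0084/324 = 2.59×10^-5
Haaland: f = 0.01374
h_f = f(L/D)V²/(2g) = 0.01374·(1380/0.324)·1.904²/(2·9.81) = 10.82 m
Δp = ρg·h_f = 791.0·9.81·10.82 = 83.94 kPa

Δp ≈ 83.9 kPa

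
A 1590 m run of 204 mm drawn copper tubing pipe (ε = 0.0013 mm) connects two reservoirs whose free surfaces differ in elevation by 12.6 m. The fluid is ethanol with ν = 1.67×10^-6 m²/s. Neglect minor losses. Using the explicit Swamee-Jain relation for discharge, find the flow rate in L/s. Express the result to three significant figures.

Q ≈ 45.8 L/s

Swamee-Jain (Type II): Q = -0.965·√(gD⁵h_f/L)·ln[ε/(3.7D) + √(3.17ν²L/(gD³h_f))]
√(gD⁵h_f/L) = √(9.81·0.204⁵·12.6/1590) = 0.005241
ε/(3.7D) = 1.72×10^-6; √(3.17ν²L/(gD³h_f)) = 1.16×10^-4
Q = -0.965·0.005241·ln(1.175×10^-4) = 0.04577 m³/s
Check: V = 1.40 m/s, Re = 1.71×10^5, f = 0.01607, h_f = 12.5 m ≈ 12.6 m ✓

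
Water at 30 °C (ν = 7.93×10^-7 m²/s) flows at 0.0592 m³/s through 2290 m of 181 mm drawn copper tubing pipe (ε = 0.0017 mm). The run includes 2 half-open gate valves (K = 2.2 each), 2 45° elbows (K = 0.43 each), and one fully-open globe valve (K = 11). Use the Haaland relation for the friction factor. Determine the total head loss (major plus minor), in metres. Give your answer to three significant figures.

H_L ≈ 49.0 m

V = 4Q/(πD²) = 2.301 m/s; V²/2g = 0.2698 m
Re = 5.25×10^5, ε/D = 9.39×10^-6 → f = 0.01306 (Haaland)
Major: h_f = f(L/D)·V²/2g = 0.01306·12652·0.2698 = 44.58 m
Minor: ΣK = 16.3; h_m = ΣK·V²/2g = 4.387 m
Total H_L = 44.58 + 4.387 = 48.96 m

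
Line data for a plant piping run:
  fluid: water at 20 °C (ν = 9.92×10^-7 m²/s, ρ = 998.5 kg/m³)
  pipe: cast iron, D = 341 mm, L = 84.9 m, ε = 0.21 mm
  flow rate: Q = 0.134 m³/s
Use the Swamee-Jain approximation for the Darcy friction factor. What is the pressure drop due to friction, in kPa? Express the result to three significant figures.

V = 4Q/(πD²) = 4·0.134/(π·0.341²) = 1.467 m/s
Re = VD/ν = 1.467·0.341/9.92×10^-7 = 5.04×10^5 → turbulent
ε/D = 0.21/341 = 6.16×10^-4
Swamee-Jain: f = 0.01846
h_f = f(L/D)V²/(2g) = 0.01846·(84.9/0.341)·1.467²/(2·9.81) = 0.5042 m
Δp = ρg·h_f = 998.5·9.81·0.5042 = 4.939 kPa

Δp ≈ 4.94 kPa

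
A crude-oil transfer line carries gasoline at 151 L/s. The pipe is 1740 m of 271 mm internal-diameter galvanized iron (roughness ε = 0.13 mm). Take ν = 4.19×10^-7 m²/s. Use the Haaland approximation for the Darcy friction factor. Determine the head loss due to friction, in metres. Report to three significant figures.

V = 4Q/(πD²) = 4·0.151/(π·0.271²) = 2.618 m/s
Re = VD/ν = 2.618·0.271/4.19×10^-7 = 1.69×10^6 → turbulent
ε/D = 0.13/271 = 4.80×10^-4
Haaland: f = 0.01685
h_f = f(L/D)V²/(2g) = 0.01685·(1740/0.271)·2.618²/(2·9.81) = 37.79 m

h_f ≈ 37.8 m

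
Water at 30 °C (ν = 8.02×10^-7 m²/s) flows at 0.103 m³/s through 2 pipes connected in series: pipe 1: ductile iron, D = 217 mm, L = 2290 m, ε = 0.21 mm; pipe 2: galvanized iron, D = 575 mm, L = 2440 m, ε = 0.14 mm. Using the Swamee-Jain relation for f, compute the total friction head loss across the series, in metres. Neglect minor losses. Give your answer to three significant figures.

Pipe 1: V = 2.785 m/s, Re = 7.54×10^5, ε/D = 9.68×10^-4, f = 0.01999, h_1 = f(L/D)V²/2g = 83.41 m
Pipe 2: V = 0.3967 m/s, Re = 2.84×10^5, ε/D = 2.43×10^-4, f = 0.01674, h_2 = f(L/D)V²/2g = 0.5697 m
Series → Q common, losses add: H = Σh = 83.98 m

H ≈ 84.0 m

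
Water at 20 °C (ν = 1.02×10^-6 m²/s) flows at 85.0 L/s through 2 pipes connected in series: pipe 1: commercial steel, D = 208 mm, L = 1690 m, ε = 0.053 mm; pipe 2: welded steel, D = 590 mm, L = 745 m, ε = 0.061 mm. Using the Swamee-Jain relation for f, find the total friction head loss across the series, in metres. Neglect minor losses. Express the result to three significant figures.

H ≈ 41.5 m

Pipe 1: V = 2.502 m/s, Re = 5.10×10^5, ε/D = 2.55×10^-4, f = 0.01598, h_1 = f(L/D)V²/2g = 41.40 m
Pipe 2: V = 0.3109 m/s, Re = 1.80×10^5, ε/D = 1.03×10^-4, f = 0.01669, h_2 = f(L/D)V²/2g = 0.1039 m
Series → Q common, losses add: H = Σh = 41.51 m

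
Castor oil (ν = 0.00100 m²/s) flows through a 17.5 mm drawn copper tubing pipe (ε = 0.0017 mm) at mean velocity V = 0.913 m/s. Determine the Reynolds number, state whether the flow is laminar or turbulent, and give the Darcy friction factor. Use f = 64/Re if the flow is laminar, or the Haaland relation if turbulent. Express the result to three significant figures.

Re = VD/ν = 0.9130·0.0175/0.00100 = 16.0
Re < 2300 → laminar → f = 64/Re = 4.006

Re ≈ 16.0; laminar; f = 64/Re ≈ 4.01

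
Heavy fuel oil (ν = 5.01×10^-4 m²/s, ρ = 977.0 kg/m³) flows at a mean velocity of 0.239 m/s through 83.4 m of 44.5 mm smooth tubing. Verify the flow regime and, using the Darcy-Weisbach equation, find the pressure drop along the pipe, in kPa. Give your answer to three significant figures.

Re = VD/ν = 0.239·0.04450/5.01×10^-4 = 21.2 → laminar (Re < 2300)
f = 64/Re = 3.015
h_f = f(L/D)V²/(2g) = 3.015·(83.4/0.04450)·0.239²/(2·9.81) = 16.45 m
Δp = ρg·h_f = 977.0·9.81·16.45 = 157.7 kPa

Δp ≈ 158 kPa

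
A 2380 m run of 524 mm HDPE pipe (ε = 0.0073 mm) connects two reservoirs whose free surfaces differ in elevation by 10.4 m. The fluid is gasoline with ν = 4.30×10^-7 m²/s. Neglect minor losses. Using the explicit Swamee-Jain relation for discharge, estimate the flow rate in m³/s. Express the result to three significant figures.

Swamee-Jain (Type II): Q = -0.965·√(gD⁵h_f/L)·ln[ε/(3.7D) + √(3.17ν²L/(gD³h_f))]
√(gD⁵h_f/L) = √(9.81·0.524⁵·10.4/2380) = 0.04115
ε/(3.7D) = 3.77×10^-6; √(3.17ν²L/(gD³h_f)) = 9.75×10^-6
Q = -0.965·0.04115·ln(1.351×10^-5) = 0.4452 m³/s
Check: V = 2.06 m/s, Re = 2.52×10^6, f = 0.01057, h_f = 10.4 m ≈ 10.4 m ✓

Q ≈ 0.445 m³/s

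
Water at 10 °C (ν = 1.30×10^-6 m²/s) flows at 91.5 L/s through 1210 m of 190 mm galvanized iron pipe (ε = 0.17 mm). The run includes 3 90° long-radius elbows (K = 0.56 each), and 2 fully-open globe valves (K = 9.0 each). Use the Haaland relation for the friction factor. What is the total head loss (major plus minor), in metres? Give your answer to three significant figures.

H_L ≈ 77.2 m

V = 4Q/(πD²) = 3.227 m/s; V²/2g = 0.5308 m
Re = 4.72×10^5, ε/D = 8.95×10^-4 → f = 0.01975 (Haaland)
Major: h_f = f(L/D)·V²/2g = 0.01975·6368·0.5308 = 66.76 m
Minor: ΣK = 19.7; h_m = ΣK·V²/2g = 10.45 m
Total H_L = 66.76 + 10.45 = 77.21 m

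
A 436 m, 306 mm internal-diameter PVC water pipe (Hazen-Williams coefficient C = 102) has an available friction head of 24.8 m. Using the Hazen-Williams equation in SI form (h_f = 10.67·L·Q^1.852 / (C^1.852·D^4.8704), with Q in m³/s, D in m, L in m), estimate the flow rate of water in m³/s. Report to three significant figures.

Q ≈ 0.268 m³/s

Rearranging: Q = [h_f·C^1.852·D^4.8704 / (10.67·L)]^(1/1.852)
Q = [24.8·102^1.852·0.306^4.8704 / (10.67·436)]^0.540 = 0.2684 m³/s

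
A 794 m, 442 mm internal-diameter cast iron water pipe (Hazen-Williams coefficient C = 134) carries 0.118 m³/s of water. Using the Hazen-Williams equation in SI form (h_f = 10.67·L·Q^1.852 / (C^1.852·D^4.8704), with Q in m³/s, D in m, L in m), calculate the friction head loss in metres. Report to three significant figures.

h_f = 10.67·794·0.118^1.852 / (134^1.852·0.442^4.8704) = 0.9923 m

h_f ≈ 0.992 m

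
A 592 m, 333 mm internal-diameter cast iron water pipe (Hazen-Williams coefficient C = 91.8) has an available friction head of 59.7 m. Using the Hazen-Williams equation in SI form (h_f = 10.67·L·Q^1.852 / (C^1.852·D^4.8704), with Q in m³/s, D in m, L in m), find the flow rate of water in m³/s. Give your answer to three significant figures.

Rearranging: Q = [h_f·C^1.852·D^4.8704 / (10.67·L)]^(1/1.852)
Q = [59.7·91.8^1.852·0.333^4.8704 / (10.67·592)]^0.540 = 0.4110 m³/s

Q ≈ 0.411 m³/s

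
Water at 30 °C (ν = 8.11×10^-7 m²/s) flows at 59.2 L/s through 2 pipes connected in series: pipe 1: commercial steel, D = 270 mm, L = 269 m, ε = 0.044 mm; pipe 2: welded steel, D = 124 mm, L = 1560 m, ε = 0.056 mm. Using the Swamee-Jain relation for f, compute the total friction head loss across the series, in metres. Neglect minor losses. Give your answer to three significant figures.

Pipe 1: V = 1.034 m/s, Re = 3.44×10^5, ε/D = 1.63×10^-4, f = 0.01575, h_1 = f(L/D)V²/2g = 0.8550 m
Pipe 2: V = 4.902 m/s, Re = 7.50×10^5, ε/D = 4.52×10^-4, f = 0.01714, h_2 = f(L/D)V²/2g = 264.1 m
Series → Q common, losses add: H = Σh = 265.0 m

H ≈ 265 m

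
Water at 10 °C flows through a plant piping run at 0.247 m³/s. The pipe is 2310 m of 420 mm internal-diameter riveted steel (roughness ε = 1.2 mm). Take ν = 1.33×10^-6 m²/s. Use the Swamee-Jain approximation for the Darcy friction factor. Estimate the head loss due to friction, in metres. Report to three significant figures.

h_f ≈ 23.3 m

V = 4Q/(πD²) = 4·0.247/(π·0.420²) = 1.783 m/s
Re = VD/ν = 1.783·0.420/1.33×10^-6 = 5.63×10^5 → turbulent
ε/D = 1.2/420 = 0.00286
Swamee-Jain: f = 0.02616
h_f = f(L/D)V²/(2g) = 0.02616·(2310/0.420)·1.783²/(2·9.81) = 23.31 m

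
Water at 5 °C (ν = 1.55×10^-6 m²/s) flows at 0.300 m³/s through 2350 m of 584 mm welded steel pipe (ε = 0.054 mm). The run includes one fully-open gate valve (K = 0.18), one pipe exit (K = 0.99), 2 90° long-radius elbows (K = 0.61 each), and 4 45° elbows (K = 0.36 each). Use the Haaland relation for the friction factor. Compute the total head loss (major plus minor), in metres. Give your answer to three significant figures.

H_L ≈ 3.97 m

V = 4Q/(πD²) = 1.120 m/s; V²/2g = 0.06393 m
Re = 4.22×10^5, ε/D = 9.25×10^-5 → f = 0.01448 (Haaland)
Major: h_f = f(L/D)·V²/2g = 0.01448·4024·0.06393 = 3.724 m
Minor: ΣK = 3.83; h_m = ΣK·V²/2g = 0.2449 m
Total H_L = 3.724 + 0.2449 = 3.969 m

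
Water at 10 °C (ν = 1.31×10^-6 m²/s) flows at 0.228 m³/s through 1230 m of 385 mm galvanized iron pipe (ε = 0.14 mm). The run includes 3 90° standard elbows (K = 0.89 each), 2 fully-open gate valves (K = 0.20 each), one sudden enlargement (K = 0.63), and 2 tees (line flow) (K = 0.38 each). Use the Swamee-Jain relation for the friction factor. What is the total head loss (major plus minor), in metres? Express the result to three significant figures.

H_L ≈ 11.3 m

V = 4Q/(πD²) = 1.958 m/s; V²/2g = 0.1955 m
Re = 5.76×10^5, ε/D = 3.64×10^-4 → f = 0.01672 (Swamee-Jain)
Major: h_f = f(L/D)·V²/2g = 0.01672·3195·0.1955 = 10.44 m
Minor: ΣK = 4.46; h_m = ΣK·V²/2g = 0.8719 m
Total H_L = 10.44 + 0.8719 = 11.31 m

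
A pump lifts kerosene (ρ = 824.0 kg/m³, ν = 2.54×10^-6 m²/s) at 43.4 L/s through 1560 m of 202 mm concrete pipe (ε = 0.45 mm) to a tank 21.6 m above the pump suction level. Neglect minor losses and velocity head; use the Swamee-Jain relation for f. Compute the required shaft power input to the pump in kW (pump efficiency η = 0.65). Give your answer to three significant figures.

P_shaft ≈ 21.7 kW

V = 4Q/(πD²) = 1.354 m/s; Re = 1.08×10^5; ε/D = 0.00223; f = 0.02581
h_f = f(L/D)V²/2g = 18.63 m
Total head H = z + h_f = 21.6 + 18.63 = 40.23 m
P_hyd = ρgQH = 824.0·9.81·0.0434·40.23 = 14.11 kW
P_shaft = P_hyd/η = 14.11/0.65 = 21.71 kW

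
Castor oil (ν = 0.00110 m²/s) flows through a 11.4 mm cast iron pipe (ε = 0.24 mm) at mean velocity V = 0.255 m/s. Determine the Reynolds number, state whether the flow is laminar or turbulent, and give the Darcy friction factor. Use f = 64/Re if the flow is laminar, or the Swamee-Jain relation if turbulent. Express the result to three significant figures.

Re = VD/ν = 0.2550·0.0114/0.00110 = 2.64
Re < 2300 → laminar → f = 64/Re = 24.22

Re ≈ 2.64; laminar; f = 64/Re ≈ 24.2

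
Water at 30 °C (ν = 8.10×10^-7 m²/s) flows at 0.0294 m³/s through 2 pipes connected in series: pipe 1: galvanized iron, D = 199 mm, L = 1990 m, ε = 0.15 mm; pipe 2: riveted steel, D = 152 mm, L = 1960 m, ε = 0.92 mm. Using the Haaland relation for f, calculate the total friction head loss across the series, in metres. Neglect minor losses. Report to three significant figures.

Pipe 1: V = 0.9453 m/s, Re = 2.32×10^5, ε/D = 7.54×10^-4, f = 0.01968, h_1 = f(L/D)V²/2g = 8.964 m
Pipe 2: V = 1.620 m/s, Re = 3.04×10^5, ε/D = 0.00605, f = 0.03252, h_2 = f(L/D)V²/2g = 56.11 m
Series → Q common, losses add: H = Σh = 65.07 m

H ≈ 65.1 m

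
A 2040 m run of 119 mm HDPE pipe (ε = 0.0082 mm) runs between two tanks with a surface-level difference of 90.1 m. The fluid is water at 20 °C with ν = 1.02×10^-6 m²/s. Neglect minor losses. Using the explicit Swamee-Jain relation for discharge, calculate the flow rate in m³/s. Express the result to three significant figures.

Q ≈ 0.0291 m³/s

Swamee-Jain (Type II): Q = -0.965·√(gD⁵h_f/L)·ln[ε/(3.7D) + √(3.17ν²L/(gD³h_f))]
√(gD⁵h_f/L) = √(9.81·0.119⁵·90.1/2040) = 0.003216
ε/(3.7D) = 1.86×10^-5; √(3.17ν²L/(gD³h_f)) = 6.72×10^-5
Q = -0.965·0.003216·ln(8.583×10^-5) = 0.02905 m³/s
Check: V = 2.61 m/s, Re = 3.05×10^5, f = 0.01510, h_f = 90.0 m ≈ 90.1 m ✓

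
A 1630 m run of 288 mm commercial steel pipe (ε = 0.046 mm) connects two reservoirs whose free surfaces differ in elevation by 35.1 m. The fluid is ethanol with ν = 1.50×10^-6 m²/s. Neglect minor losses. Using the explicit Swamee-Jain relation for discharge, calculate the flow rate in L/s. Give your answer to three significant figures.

Q ≈ 186 L/s

Swamee-Jain (Type II): Q = -0.965·√(gD⁵h_f/L)·ln[ε/(3.7D) + √(3.17ν²L/(gD³h_f))]
√(gD⁵h_f/L) = √(9.81·0.288⁵·35.1/1630) = 0.02046
ε/(3.7D) = 4.32×10^-5; √(3.17ν²L/(gD³h_f)) = 3.76×10^-5
Q = -0.965·0.02046·ln(8.076×10^-5) = 0.1861 m³/s
Check: V = 2.86 m/s, Re = 5.48×10^5, f = 0.01499, h_f = 35.3 m ≈ 35.1 m ✓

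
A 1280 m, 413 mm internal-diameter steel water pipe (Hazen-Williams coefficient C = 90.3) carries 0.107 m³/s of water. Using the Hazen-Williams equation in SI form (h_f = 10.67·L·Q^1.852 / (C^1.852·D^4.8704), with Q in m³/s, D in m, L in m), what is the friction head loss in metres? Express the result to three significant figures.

h_f ≈ 3.86 m

h_f = 10.67·1280·0.107^1.852 / (90.3^1.852·0.413^4.8704) = 3.858 m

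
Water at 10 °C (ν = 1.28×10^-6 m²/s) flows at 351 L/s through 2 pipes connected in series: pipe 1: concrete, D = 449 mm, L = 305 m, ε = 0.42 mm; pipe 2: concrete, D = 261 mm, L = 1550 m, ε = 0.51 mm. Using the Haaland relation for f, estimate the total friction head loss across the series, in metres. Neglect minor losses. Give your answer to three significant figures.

H ≈ 309 m

Pipe 1: V = 2.217 m/s, Re = 7.78×10^5, ε/D = 9.35×10^-4, f = 0.01972, h_1 = f(L/D)V²/2g = 3.354 m
Pipe 2: V = 6.560 m/s, Re = 1.34×10^6, ε/D = 0.00195, f = 0.02345, h_2 = f(L/D)V²/2g = 305.5 m
Series → Q common, losses add: H = Σh = 308.8 m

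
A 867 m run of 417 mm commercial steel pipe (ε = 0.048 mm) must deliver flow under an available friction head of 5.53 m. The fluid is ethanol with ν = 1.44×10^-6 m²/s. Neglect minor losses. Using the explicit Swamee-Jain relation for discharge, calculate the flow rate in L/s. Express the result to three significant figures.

Q ≈ 260 L/s

Swamee-Jain (Type II): Q = -0.965·√(gD⁵h_f/L)·ln[ε/(3.7D) + √(3.17ν²L/(gD³h_f))]
√(gD⁵h_f/L) = √(9.81·0.417⁵·5.53/867) = 0.02809
ε/(3.7D) = 3.11×10^-5; √(3.17ν²L/(gD³h_f)) = 3.81×10^-5
Q = -0.965·0.02809·ln(6.917×10^-5) = 0.2596 m³/s
Check: V = 1.90 m/s, Re = 5.51×10^5, f = 0.01449, h_f = 5.55 m ≈ 5.53 m ✓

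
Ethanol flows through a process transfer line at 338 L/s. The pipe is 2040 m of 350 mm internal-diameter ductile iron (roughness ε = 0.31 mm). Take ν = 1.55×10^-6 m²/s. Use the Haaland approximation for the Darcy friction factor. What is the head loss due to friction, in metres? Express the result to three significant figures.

h_f ≈ 71.4 m

V = 4Q/(πD²) = 4·0.338/(π·0.350²) = 3.513 m/s
Re = VD/ν = 3.513·0.350/1.55×10^-6 = 7.93×10^5 → turbulent
ε/D = 0.31/350 = 8.86×10^-4
Haaland: f = 0.01947
h_f = f(L/D)V²/(2g) = 0.01947·(2040/0.350)·3.513²/(2·9.81) = 71.39 m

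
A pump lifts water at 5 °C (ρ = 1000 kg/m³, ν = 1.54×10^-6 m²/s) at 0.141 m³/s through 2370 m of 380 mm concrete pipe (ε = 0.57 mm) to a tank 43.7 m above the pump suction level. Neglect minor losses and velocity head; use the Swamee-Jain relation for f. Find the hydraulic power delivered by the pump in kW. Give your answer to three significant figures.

P_hyd ≈ 75.8 kW

V = 4Q/(πD²) = 1.243 m/s; Re = 3.07×10^5; ε/D = 0.00150; f = 0.02259
h_f = f(L/D)V²/2g = 11.10 m
Total head H = z + h_f = 43.7 + 11.10 = 54.80 m
P_hyd = ρgQH = 1000·9.81·0.141·54.80 = 75.80 kW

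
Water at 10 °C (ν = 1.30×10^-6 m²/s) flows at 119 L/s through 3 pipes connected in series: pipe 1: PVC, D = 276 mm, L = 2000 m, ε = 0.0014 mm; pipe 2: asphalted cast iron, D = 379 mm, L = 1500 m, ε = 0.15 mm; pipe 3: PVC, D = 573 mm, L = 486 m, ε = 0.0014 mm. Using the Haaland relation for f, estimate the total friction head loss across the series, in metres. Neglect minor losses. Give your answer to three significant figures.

Pipe 1: V = 1.989 m/s, Re = 4.22×10^5, ε/D = 5.07×10^-6, f = 0.01352, h_1 = f(L/D)V²/2g = 19.75 m
Pipe 2: V = 1.055 m/s, Re = 3.08×10^5, ε/D = 3.96×10^-4, f = 0.01741, h_2 = f(L/D)V²/2g = 3.907 m
Pipe 3: V = 0.4615 m/s, Re = 2.03×10^5, ε/D = 2.44×10^-6, f = 0.01546, h_3 = f(L/D)V²/2g = 0.1423 m
Series → Q common, losses add: H = Σh = 23.80 m

H ≈ 23.8 m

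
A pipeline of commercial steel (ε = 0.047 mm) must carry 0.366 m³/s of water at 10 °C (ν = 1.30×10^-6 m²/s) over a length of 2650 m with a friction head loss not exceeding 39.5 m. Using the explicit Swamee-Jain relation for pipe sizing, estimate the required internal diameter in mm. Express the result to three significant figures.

D ≈ 404 mm

Swamee-Jain (Type III): D = 0.66·[ε^1.25·(LQ²/(gh_f))^4.75 + ν·Q^9.4·(L/(gh_f))^5.2]^0.04
LQ²/(gh_f) = 0.9161; L/(gh_f) = 6.839
Term 1 = ε^1.25·(…)^4.75 = 2.57×10^-6; Term 2 = ν·Q^9.4·(…)^5.2 = 2.25×10^-6
D = 0.66·(2.57×10^-6 + 2.25×10^-6)^0.04 = 0.4044 m = 404 mm
Check: V = 2.85 m/s, Re = 8.86×10^5, f = 0.01387, h_f = 37.6 m ≈ 39.5 m ✓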